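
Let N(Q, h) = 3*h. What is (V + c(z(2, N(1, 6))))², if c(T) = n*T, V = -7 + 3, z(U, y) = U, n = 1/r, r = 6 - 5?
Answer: 4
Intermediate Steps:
r = 1
n = 1 (n = 1/1 = 1)
V = -4
c(T) = T (c(T) = 1*T = T)
(V + c(z(2, N(1, 6))))² = (-4 + 2)² = (-2)² = 4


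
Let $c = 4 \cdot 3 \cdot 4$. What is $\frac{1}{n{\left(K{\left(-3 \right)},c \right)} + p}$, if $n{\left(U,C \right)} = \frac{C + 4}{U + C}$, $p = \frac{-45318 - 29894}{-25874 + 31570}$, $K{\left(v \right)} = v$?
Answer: $- \frac{64080}{772087} \approx -0.082996$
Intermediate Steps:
$c = 48$ ($c = 12 \cdot 4 = 48$)
$p = - \frac{18803}{1424}$ ($p = - \frac{75212}{5696} = \left(-75212\right) \frac{1}{5696} = - \frac{18803}{1424} \approx -13.204$)
$n{\left(U,C \right)} = \frac{4 + C}{C + U}$
$\frac{1}{n{\left(K{\left(-3 \right)},c \right)} + p} = \frac{1}{\frac{4 + 48}{48 - 3} - \frac{18803}{1424}} = \frac{1}{\frac{1}{45} \cdot 52 - \frac{18803}{1424}} = \frac{1}{\frac{52}{45} - \frac{18803}{1424}} = \frac{1}{- \frac{772087}{64080}} = - \frac{64080}{772087}$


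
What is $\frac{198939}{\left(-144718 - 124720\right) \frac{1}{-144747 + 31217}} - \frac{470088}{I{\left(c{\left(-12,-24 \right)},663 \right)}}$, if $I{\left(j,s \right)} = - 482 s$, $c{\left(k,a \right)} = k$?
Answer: $\frac{191980498659}{2290223} \approx 83826.0$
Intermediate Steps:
$\frac{198939}{\left(-144718 - 124720\right) \frac{1}{-144747 + 31217}} - \frac{470088}{I{\left(c{\left(-12,-24 \right)},663 \right)}} = \frac{198939}{\left(-144718 - 124720\right) \frac{1}{-144747 + 31217}} - \frac{470088}{\left(-482\right) 663} = \frac{198939}{\left(-269438\right) \frac{1}{-113530}} - \frac{470088}{-319566} = \frac{198939}{\left(-269438\right) \left(- \frac{1}{113530}\right)} - - \frac{78348}{53261} = \frac{198939}{\frac{134719}{56765}} + \frac{78348}{53261} = 198939 \cdot \frac{56765}{134719} + \frac{78348}{53261} = \frac{868674795}{10363} + \frac{78348}{53261} = \frac{191980498659}{2290223}$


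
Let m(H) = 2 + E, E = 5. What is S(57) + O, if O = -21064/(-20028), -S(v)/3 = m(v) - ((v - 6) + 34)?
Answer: 1176904/5007 ≈ 235.05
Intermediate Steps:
m(H) = 7 (m(H) = 2 + 5 = 7)
S(v) = 63 + 3*v (S(v) = -3*(7 - ((v - 6) + 34)) = -3*(7 - ((-6 + v) + 34)) = -3*(7 - (28 + v)) = -3*(7 + (-28 - v)) = -3*(-21 - v) = 63 + 3*v)
O = 5266/5007 (O = -21064*(-1/20028) = 5266/5007 ≈ 1.0517)
S(57) + O = (63 + 3*57) + 5266/5007 = (63 + 171) + 5266/5007 = 234 + 5266/5007 = 1176904/5007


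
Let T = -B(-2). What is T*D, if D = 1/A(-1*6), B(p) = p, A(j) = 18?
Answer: ⅑ ≈ 0.11111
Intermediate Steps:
D = 1/18 ≈ 0.055556
T = 2 (T = -1*(-2) = 2)
T*D = 2*(1/18) = ⅑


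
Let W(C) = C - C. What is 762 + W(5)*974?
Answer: 762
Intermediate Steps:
W(C) = 0
762 + W(5)*974 = 762 + 0*974 = 762 + 0 = 762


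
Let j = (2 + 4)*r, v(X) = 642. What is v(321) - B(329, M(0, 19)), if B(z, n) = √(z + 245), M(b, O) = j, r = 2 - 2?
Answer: 642 - √574 ≈ 618.04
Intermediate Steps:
r = 0
j = 0 (j = (2 + 4)*0 = 6*0 = 0)
M(b, O) = 0
B(z, n) = √(245 + z)
v(321) - B(329, M(0, 19)) = 642 - √(245 + 329) = 642 - √574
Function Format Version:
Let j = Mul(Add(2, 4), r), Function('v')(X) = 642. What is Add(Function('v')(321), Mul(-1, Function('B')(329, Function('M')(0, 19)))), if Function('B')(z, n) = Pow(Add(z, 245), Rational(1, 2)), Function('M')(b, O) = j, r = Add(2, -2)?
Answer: Add(642, Mul(-1, Pow(574, Rational(1, 2)))) ≈ 618.04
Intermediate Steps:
r = 0
j = 0 (j = Mul(Add(2, 4), 0) = Mul(6, 0) = 0)
Function('M')(b, O) = 0
Function('B')(z, n) = Pow(Add(245, z), Rational(1, 2))
Add(Function('v')(321), Mul(-1, Function('B')(329, Function('M')(0, 19)))) = Add(642, Mul(-1, Pow(Add(245, 329), Rational(1, 2)))) = Add(642, Mul(-1, Pow(574, Rational(1, 2))))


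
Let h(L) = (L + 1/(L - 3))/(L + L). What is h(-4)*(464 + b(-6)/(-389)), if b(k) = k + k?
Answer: 1308683/5446 ≈ 240.30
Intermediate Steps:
b(k) = 2*k
h(L) = (L + 1/(-3 + L))/(2*L) (h(L) = (L + 1/(-3 + L))/((2*L)) = (L + 1/(-3 + L))*(1/(2*L)) = (L + 1/(-3 + L))/(2*L))
h(-4)*(464 + b(-6)/(-389)) = ((1/2)*(1 + (-4)**2 - 3*(-4))/(-4*(-3 - 4)))*(464 + (2*(-6))/(-389)) = ((1/2)*(-1/4)*(1 + 16 + 12)/(-7))*(464 - 12*(-1/389)) = ((1/2)*(-1/4)*(-1/7)*29)*(464 + 12/389) = (29/56)*(180508/389) = 1308683/5446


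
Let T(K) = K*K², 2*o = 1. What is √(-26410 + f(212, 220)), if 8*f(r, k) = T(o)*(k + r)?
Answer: I*√105613/2 ≈ 162.49*I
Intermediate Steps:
o = ½ (o = (½)*1 = ½ ≈ 0.50000)
T(K) = K³
f(r, k) = k/64 + r/64 (f(r, k) = ((½)³*(k + r))/8 = ((k + r)/8)/8 = (k/8 + r/8)/8 = k/64 + r/64)
√(-26410 + f(212, 220)) = √(-26410 + ((1/64)*220 + (1/64)*212)) = √(-26410 + (55/16 + 53/16)) = √(-26410 + 27/4) = √(-105613/4) = I*√105613/2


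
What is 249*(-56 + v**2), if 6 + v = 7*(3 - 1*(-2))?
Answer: 195465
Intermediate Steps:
v = 29 (v = -6 + 7*(3 - 1*(-2)) = -6 + 7*(3 + 2) = -6 + 7*5 = -6 + 35 = 29)
249*(-56 + v**2) = 249*(-56 + 29**2) = 249*(-56 + 841) = 249*785 = 195465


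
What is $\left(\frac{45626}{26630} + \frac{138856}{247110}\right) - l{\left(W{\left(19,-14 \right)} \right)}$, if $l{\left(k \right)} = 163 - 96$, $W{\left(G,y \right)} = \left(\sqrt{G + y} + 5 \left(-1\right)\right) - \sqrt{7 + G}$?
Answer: $- \frac{21296187848}{329026965} \approx -64.725$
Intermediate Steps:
$W{\left(G,y \right)} = -5 + \sqrt{G + y} - \sqrt{7 + G}$ ($W{\left(G,y \right)} = \left(\sqrt{G + y} - 5\right) - \sqrt{7 + G} = \left(-5 + \sqrt{G + y}\right) - \sqrt{7 + G} = -5 + \sqrt{G + y} - \sqrt{7 + G}$)
$l{\left(k \right)} = 67$ ($l{\left(k \right)} = 163 - 96 = 67$)
$\left(\frac{45626}{26630} + \frac{138856}{247110}\right) - l{\left(W{\left(19,-14 \right)} \right)} = \left(\frac{45626}{26630} + \frac{138856}{247110}\right) - 67 = \left(45626 \cdot \frac{1}{26630} + 138856 \cdot \frac{1}{247110}\right) - 67 = \left(\frac{22813}{13315} + \frac{69428}{123555}\right) - 67 = \frac{748618807}{329026965} - 67 = - \frac{21296187848}{329026965}$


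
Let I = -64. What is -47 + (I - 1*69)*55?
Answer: -7362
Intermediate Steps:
-47 + (I - 1*69)*55 = -47 + (-64 - 1*69)*55 = -47 + (-64 - 69)*55 = -47 - 133*55 = -47 - 7315 = -7362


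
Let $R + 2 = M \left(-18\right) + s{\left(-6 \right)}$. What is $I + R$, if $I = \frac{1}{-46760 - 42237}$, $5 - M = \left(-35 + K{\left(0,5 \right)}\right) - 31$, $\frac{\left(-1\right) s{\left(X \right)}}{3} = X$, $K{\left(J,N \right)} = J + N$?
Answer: $- \frac{104304485}{88997} \approx -1172.0$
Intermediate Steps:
$s{\left(X \right)} = - 3 X$
$M = 66$ ($M = 5 - \left(\left(-35 + \left(0 + 5\right)\right) - 31\right) = 5 - \left(\left(-35 + 5\right) - 31\right) = 5 - \left(-30 - 31\right) = 5 - -61 = 5 + 61 = 66$)
$I = - \frac{1}{88997}$ ($I = \frac{1}{-88997} = - \frac{1}{88997} \approx -1.1236 \cdot 10^{-5}$)
$R = -1172$ ($R = -2 + \left(66 \left(-18\right) - -18\right) = -2 + \left(-1188 + 18\right) = -2 - 1170 = -1172$)
$I + R = - \frac{1}{88997} - 1172 = - \frac{104304485}{88997}$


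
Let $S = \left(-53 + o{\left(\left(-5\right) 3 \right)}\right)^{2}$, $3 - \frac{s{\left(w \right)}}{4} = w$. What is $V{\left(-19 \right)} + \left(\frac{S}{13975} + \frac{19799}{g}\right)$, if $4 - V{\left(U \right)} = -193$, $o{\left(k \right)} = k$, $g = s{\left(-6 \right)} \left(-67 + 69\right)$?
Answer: $\frac{475245353}{1006200} \approx 472.32$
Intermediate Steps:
$s{\left(w \right)} = 12 - 4 w$
$g = 72$ ($g = \left(12 - -24\right) \left(-67 + 69\right) = \left(12 + 24\right) 2 = 36 \cdot 2 = 72$)
$V{\left(U \right)} = 197$ ($V{\left(U \right)} = 4 - -193 = 4 + 193 = 197$)
$S = 4624$ ($S = \left(-53 - 15\right)^{2} = \left(-68\right)^{2} = 4624$)
$V{\left(-19 \right)} + \left(\frac{S}{13975} + \frac{19799}{g}\right) = 197 + \left(\frac{4624}{13975} + \frac{19799}{72}\right) = 197 + \frac{277023953}{1006200} = \frac{475245353}{1006200}$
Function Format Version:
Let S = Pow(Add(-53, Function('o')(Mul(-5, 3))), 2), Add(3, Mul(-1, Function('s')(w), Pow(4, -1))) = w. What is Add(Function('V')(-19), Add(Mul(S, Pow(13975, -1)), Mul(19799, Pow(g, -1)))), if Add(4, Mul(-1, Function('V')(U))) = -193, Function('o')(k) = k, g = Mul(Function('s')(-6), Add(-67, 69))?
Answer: Rational(475245353, 1006200) ≈ 472.32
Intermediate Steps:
Function('s')(w) = Add(12, Mul(-4, w))
g = 72 (g = Mul(Add(12, Mul(-4, -6)), Add(-67, 69)) = Mul(Add(12, 24), 2) = Mul(36, 2) = 72)
Function('V')(U) = 197 (Function('V')(U) = Add(4, Mul(-1, -193)) = Add(4, 193) = 197)
S = 4624 (S = Pow(Add(-53, Mul(-5, 3)), 2) = Pow(Add(-53, -15), 2) = Pow(-68, 2) = 4624)
Add(Function('V')(-19), Add(Mul(S, Pow(13975, -1)), Mul(19799, Pow(g, -1)))) = Add(197, Add(Mul(4624, Pow(13975, -1)), Mul(19799, Pow(72, -1)))) = Add(197, Add(Mul(4624, Rational(1, 13975)), Mul(19799, Rational(1, 72)))) = Add(197, Add(Rational(4624, 13975), Rational(19799, 72))) = Add(197, Rational(277023953, 1006200)) = Rational(475245353, 1006200)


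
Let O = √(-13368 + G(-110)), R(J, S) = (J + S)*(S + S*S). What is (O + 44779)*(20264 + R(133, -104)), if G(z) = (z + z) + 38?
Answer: 14817908448 + 1654560*I*√542 ≈ 1.4818e+10 + 3.852e+7*I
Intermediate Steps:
G(z) = 38 + 2*z (G(z) = 2*z + 38 = 38 + 2*z)
R(J, S) = (J + S)*(S + S²)
O = 5*I*√542 (O = √(-13368 + (38 + 2*(-110))) = √(-13368 + (38 - 220)) = √(-13368 - 182) = √(-13550) = 5*I*√542 ≈ 116.4*I)
(O + 44779)*(20264 + R(133, -104)) = (5*I*√542 + 44779)*(20264 - 104*(133 - 104 + (-104)² + 133*(-104))) = (44779 + 5*I*√542)*(20264 - 104*(133 - 104 + 10816 - 13832)) = (44779 + 5*I*√542)*(20264 - 104*(-2987)) = (44779 + 5*I*√542)*(20264 + 310648) = (44779 + 5*I*√542)*330912 = 14817908448 + 1654560*I*√542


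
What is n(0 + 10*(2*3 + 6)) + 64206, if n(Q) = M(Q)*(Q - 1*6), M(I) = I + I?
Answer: 91566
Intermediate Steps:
M(I) = 2*I
n(Q) = 2*Q*(-6 + Q) (n(Q) = (2*Q)*(Q - 1*6) = (2*Q)*(Q - 6) = (2*Q)*(-6 + Q) = 2*Q*(-6 + Q))
n(0 + 10*(2*3 + 6)) + 64206 = 2*(0 + 10*(2*3 + 6))*(-6 + (0 + 10*(2*3 + 6))) + 64206 = 2*(0 + 10*(6 + 6))*(-6 + (0 + 10*(6 + 6))) + 64206 = 2*(0 + 10*12)*(-6 + (0 + 10*12)) + 64206 = 2*(0 + 120)*(-6 + (0 + 120)) + 64206 = 2*120*(-6 + 120) + 64206 = 2*120*114 + 64206 = 27360 + 64206 = 91566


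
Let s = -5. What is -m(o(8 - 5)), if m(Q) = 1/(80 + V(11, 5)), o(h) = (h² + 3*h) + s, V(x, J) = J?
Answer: -1/85 ≈ -0.011765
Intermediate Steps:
o(h) = -5 + h² + 3*h (o(h) = (h² + 3*h) - 5 = -5 + h² + 3*h)
m(Q) = 1/85 (m(Q) = 1/(80 + 5) = 1/85)
-m(o(8 - 5)) = -1*1/85 = -1/85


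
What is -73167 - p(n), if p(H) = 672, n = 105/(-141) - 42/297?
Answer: -73839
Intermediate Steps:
n = -4123/4653 (n = 105*(-1/141) - 42*1/297 = -35/47 - 14/99 = -4123/4653 ≈ -0.88610)
-73167 - p(n) = -73167 - 1*672 = -73167 - 672 = -73839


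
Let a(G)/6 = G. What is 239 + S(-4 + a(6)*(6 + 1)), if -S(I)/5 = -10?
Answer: 289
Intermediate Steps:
a(G) = 6*G
S(I) = 50 (S(I) = -5*(-10) = 50)
239 + S(-4 + a(6)*(6 + 1)) = 239 + 50 = 289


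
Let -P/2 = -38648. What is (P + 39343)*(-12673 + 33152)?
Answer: 2388650081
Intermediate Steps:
P = 77296 (P = -2*(-38648) = 77296)
(P + 39343)*(-12673 + 33152) = (77296 + 39343)*(-12673 + 33152) = 116639*20479 = 2388650081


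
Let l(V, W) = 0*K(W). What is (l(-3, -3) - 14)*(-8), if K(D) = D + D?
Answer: 112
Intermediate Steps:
K(D) = 2*D
l(V, W) = 0 (l(V, W) = 0*(2*W) = 0)
(l(-3, -3) - 14)*(-8) = (0 - 14)*(-8) = -14*(-8) = 112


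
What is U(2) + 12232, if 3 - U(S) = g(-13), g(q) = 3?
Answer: 12232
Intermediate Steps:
U(S) = 0 (U(S) = 3 - 1*3 = 3 - 3 = 0)
U(2) + 12232 = 0 + 12232 = 12232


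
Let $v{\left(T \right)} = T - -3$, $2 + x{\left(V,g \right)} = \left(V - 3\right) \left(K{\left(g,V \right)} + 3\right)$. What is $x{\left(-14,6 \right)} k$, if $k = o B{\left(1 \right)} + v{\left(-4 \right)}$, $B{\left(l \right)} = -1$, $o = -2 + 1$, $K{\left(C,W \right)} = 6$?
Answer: $0$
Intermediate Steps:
$o = -1$
$x{\left(V,g \right)} = -29 + 9 V$ ($x{\left(V,g \right)} = -2 + \left(V - 3\right) \left(6 + 3\right) = -2 + \left(-3 + V\right) 9 = -2 + \left(-27 + 9 V\right) = -29 + 9 V$)
$v{\left(T \right)} = 3 + T$ ($v{\left(T \right)} = T + 3 = 3 + T$)
$k = 0$ ($k = \left(-1\right) \left(-1\right) + \left(3 - 4\right) = 1 - 1 = 0$)
$x{\left(-14,6 \right)} k = \left(-29 + 9 \left(-14\right)\right) 0 = \left(-29 - 126\right) 0 = \left(-155\right) 0 = 0$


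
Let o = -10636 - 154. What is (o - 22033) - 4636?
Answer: -37459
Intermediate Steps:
o = -10790
(o - 22033) - 4636 = (-10790 - 22033) - 4636 = -32823 - 4636 = -37459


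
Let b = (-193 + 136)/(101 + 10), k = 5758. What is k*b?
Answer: -109402/37 ≈ -2956.8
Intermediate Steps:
b = -19/37 (b = -57/111 = -57*1/111 = -19/37 ≈ -0.51351)
k*b = 5758*(-19/37) = -109402/37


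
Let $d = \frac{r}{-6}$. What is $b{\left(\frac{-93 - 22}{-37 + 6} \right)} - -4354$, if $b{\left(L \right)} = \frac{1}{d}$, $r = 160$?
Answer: $\frac{348317}{80} \approx 4354.0$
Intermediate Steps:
$d = - \frac{80}{3}$ ($d = \frac{160}{-6} = 160 \left(- \frac{1}{6}\right) = - \frac{80}{3} \approx -26.667$)
$b{\left(L \right)} = - \frac{3}{80}$ ($b{\left(L \right)} = \frac{1}{- \frac{80}{3}} = - \frac{3}{80}$)
$b{\left(\frac{-93 - 22}{-37 + 6} \right)} - -4354 = - \frac{3}{80} - -4354 = - \frac{3}{80} + 4354 = \frac{348317}{80}$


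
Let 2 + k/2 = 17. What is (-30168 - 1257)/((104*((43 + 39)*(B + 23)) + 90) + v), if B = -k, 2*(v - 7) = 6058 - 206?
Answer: 10475/18891 ≈ 0.55450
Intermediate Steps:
k = 30 (k = -4 + 2*17 = -4 + 34 = 30)
v = 2933 (v = 7 + (6058 - 206)/2 = 7 + (½)*5852 = 7 + 2926 = 2933)
B = -30 (B = -1*30 = -30)
(-30168 - 1257)/((104*((43 + 39)*(B + 23)) + 90) + v) = (-30168 - 1257)/((104*((43 + 39)*(-30 + 23)) + 90) + 2933) = -31425/((104*(82*(-7)) + 90) + 2933) = -31425/((104*(-574) + 90) + 2933) = -31425/((-59696 + 90) + 2933) = -31425/(-59606 + 2933) = -31425/(-56673) = -31425*(-1/56673) = 10475/18891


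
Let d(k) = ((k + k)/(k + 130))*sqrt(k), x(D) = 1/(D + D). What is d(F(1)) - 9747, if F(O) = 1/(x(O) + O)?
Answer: -9747 + sqrt(6)/294 ≈ -9747.0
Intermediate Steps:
x(D) = 1/(2*D)
F(O) = 1/(O + 1/(2*O)) (F(O) = 1/(1/(2*O) + O) = 1/(O + 1/(2*O)))
d(k) = 2*k**(3/2)/(130 + k) (d(k) = ((2*k)/(130 + k))*sqrt(k) = (2*k/(130 + k))*sqrt(k) = 2*k**(3/2)/(130 + k))
d(F(1)) - 9747 = 2*(2*1/(1 + 2*1**2))**(3/2)/(130 + 2*1/(1 + 2*1**2)) - 9747 = 2*(2*1/(1 + 2*1))**(3/2)/(130 + 2*1/(1 + 2*1)) - 9747 = 2*(2*1/(1 + 2))**(3/2)/(130 + 2*1/(1 + 2)) - 9747 = 2*(2*1/3)**(3/2)/(130 + 2*1/3) - 9747 = 2*(2*1*(1/3))**(3/2)/(130 + 2*1*(1/3)) - 9747 = 2*(2/3)**(3/2)/(130 + 2/3) - 9747 = 2*(2*sqrt(6)/9)/(392/3) - 9747 = 2*(2*sqrt(6)/9)*(3/392) - 9747 = sqrt(6)/294 - 9747 = -9747 + sqrt(6)/294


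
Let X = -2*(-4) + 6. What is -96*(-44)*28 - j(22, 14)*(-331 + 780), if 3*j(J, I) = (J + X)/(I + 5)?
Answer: 2241780/19 ≈ 1.1799e+5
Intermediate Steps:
X = 14 (X = 8 + 6 = 14)
j(J, I) = (14 + J)/(3*(5 + I)) (j(J, I) = ((J + 14)/(I + 5))/3 = ((14 + J)/(5 + I))/3 = (14 + J)/(3*(5 + I)))
-96*(-44)*28 - j(22, 14)*(-331 + 780) = -96*(-44)*28 - (14 + 22)/(3*(5 + 14))*(-331 + 780) = 4224*28 - (1/3)*36/19*449 = 118272 - (1/3)*(1/19)*36*449 = 118272 - 12*449/19 = 118272 - 1*5388/19 = 118272 - 5388/19 = 2241780/19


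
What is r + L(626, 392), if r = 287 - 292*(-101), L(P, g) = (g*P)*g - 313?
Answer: 96223130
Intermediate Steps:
L(P, g) = -313 + P*g² (L(P, g) = (P*g)*g - 313 = P*g² - 313 = -313 + P*g²)
r = 29779 (r = 287 + 29492 = 29779)
r + L(626, 392) = 29779 + (-313 + 626*392²) = 29779 + (-313 + 626*153664) = 29779 + (-313 + 96193664) = 29779 + 96193351 = 96223130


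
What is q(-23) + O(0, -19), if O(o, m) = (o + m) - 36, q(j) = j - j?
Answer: -55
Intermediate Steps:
q(j) = 0
O(o, m) = -36 + m + o (O(o, m) = (m + o) - 36 = -36 + m + o)
q(-23) + O(0, -19) = 0 + (-36 - 19 + 0) = 0 - 55 = -55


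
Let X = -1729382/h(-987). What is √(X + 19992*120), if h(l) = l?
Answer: √2338777297794/987 ≈ 1549.4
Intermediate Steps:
X = 1729382/987 (X = -1729382/(-987) = -1729382*(-1/987) = 1729382/987 ≈ 1752.2)
√(X + 19992*120) = √(1729382/987 + 19992*120) = √(1729382/987 + 2399040) = √(2369581862/987) = √2338777297794/987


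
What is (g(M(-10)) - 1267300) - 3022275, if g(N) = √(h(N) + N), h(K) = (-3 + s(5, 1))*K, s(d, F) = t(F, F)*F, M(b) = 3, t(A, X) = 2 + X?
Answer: -4289575 + √3 ≈ -4.2896e+6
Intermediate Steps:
s(d, F) = F*(2 + F) (s(d, F) = (2 + F)*F = F*(2 + F))
h(K) = 0 (h(K) = (-3 + 1*(2 + 1))*K = (-3 + 1*3)*K = (-3 + 3)*K = 0*K = 0)
g(N) = √N (g(N) = √(0 + N) = √N)
(g(M(-10)) - 1267300) - 3022275 = (√3 - 1267300) - 3022275 = (-1267300 + √3) - 3022275 = -4289575 + √3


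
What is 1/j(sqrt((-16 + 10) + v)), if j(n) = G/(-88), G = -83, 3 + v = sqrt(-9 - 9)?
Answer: 88/83 ≈ 1.0602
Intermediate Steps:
v = -3 + 3*I*sqrt(2) (v = -3 + sqrt(-9 - 9) = -3 + sqrt(-18) = -3 + 3*I*sqrt(2) ≈ -3.0 + 4.2426*I)
j(n) = 83/88 (j(n) = -83/(-88) = -83*(-1/88) = 83/88)
1/j(sqrt((-16 + 10) + v)) = 1/(83/88) = 88/83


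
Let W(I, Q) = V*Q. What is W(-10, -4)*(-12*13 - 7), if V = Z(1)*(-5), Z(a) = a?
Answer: -3260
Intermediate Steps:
V = -5 (V = 1*(-5) = -5)
W(I, Q) = -5*Q
W(-10, -4)*(-12*13 - 7) = (-5*(-4))*(-12*13 - 7) = 20*(-156 - 7) = 20*(-163) = -3260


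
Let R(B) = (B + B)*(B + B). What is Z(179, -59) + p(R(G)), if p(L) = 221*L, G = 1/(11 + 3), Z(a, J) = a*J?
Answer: -517268/49 ≈ -10556.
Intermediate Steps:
Z(a, J) = J*a
G = 1/14 ≈ 0.071429
R(B) = 4*B² (R(B) = (2*B)*(2*B) = 4*B²)
Z(179, -59) + p(R(G)) = -59*179 + 221*(4*(1/14)²) = -10561 + 221*(4*(1/196)) = -10561 + 221*(1/49) = -10561 + 221/49 = -517268/49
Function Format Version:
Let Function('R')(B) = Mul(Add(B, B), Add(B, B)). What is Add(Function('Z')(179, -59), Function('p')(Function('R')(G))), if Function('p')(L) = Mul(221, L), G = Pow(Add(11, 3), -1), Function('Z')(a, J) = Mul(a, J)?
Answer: Rational(-517268, 49) ≈ -10556.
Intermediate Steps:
Function('Z')(a, J) = Mul(J, a)
G = Rational(1, 14) (G = Pow(14, -1) = Rational(1, 14) ≈ 0.071429)
Function('R')(B) = Mul(4, Pow(B, 2)) (Function('R')(B) = Mul(Mul(2, B), Mul(2, B)) = Mul(4, Pow(B, 2)))
Add(Function('Z')(179, -59), Function('p')(Function('R')(G))) = Add(Mul(-59, 179), Mul(221, Mul(4, Pow(Rational(1, 14), 2)))) = Add(-10561, Mul(221, Mul(4, Rational(1, 196)))) = Add(-10561, Mul(221, Rational(1, 49))) = Add(-10561, Rational(221, 49)) = Rational(-517268, 49)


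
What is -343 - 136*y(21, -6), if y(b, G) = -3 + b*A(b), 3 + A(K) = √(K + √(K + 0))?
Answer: 8633 - 2856*√(21 + √21) ≈ -5812.4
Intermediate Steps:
A(K) = -3 + √(K + √K) (A(K) = -3 + √(K + √(K + 0)) = -3 + √(K + √K))
y(b, G) = -3 + b*(-3 + √(b + √b))
-343 - 136*y(21, -6) = -343 - 136*(-3 + 21*(-3 + √(21 + √21))) = -343 - 136*(-3 + (-63 + 21*√(21 + √21))) = -343 - 136*(-66 + 21*√(21 + √21)) = -343 + (8976 - 2856*√(21 + √21)) = 8633 - 2856*√(21 + √21)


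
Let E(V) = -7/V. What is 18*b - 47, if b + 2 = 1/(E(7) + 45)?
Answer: -1817/22 ≈ -82.591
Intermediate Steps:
b = -87/44 (b = -2 + 1/(-7/7 + 45) = -2 + 1/(-7*1/7 + 45) = -2 + 1/(-1 + 45) = -2 + 1/44 = -87/44 ≈ -1.9773)
18*b - 47 = 18*(-87/44) - 47 = -783/22 - 47 = -1817/22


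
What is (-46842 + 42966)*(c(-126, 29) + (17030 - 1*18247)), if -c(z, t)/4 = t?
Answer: 5166708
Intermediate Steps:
c(z, t) = -4*t
(-46842 + 42966)*(c(-126, 29) + (17030 - 1*18247)) = (-46842 + 42966)*(-4*29 + (17030 - 1*18247)) = -3876*(-116 + (17030 - 18247)) = -3876*(-116 - 1217) = -3876*(-1333) = 5166708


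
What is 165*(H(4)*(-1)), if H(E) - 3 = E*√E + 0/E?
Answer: -1815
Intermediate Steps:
H(E) = 3 + E^(3/2) (H(E) = 3 + (E*√E + 0/E) = 3 + (E^(3/2) + 0) = 3 + E^(3/2))
165*(H(4)*(-1)) = 165*((3 + 4^(3/2))*(-1)) = 165*((3 + 8)*(-1)) = 165*(11*(-1)) = 165*(-11) = -1815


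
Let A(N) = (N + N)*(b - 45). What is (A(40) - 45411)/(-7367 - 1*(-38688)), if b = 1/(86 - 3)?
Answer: -4067833/2599643 ≈ -1.5648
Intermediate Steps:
b = 1/83 ≈ 0.012048
A(N) = -7468*N/83 (A(N) = (N + N)*(1/83 - 45) = (2*N)*(-3734/83) = -7468*N/83)
(A(40) - 45411)/(-7367 - 1*(-38688)) = (-7468/83*40 - 45411)/(-7367 - 1*(-38688)) = (-298720/83 - 45411)/(-7367 + 38688) = -4067833/83/31321 = -4067833/83*1/31321 = -4067833/2599643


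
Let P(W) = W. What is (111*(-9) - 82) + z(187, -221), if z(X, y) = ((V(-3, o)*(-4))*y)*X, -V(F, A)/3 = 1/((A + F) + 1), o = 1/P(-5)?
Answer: 224339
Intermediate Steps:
o = -⅕ (o = 1/(-5) = -⅕ ≈ -0.20000)
V(F, A) = -3/(1 + A + F) (V(F, A) = -3/((A + F) + 1) = -3/(1 + A + F))
z(X, y) = -60*X*y/11 (z(X, y) = ((-3/(1 - ⅕ - 3)*(-4))*y)*X = ((-3/(-11/5)*(-4))*y)*X = ((-3*(-5/11)*(-4))*y)*X = (((15/11)*(-4))*y)*X = (-60*y/11)*X = -60*X*y/11)
(111*(-9) - 82) + z(187, -221) = (111*(-9) - 82) - 60/11*187*(-221) = (-999 - 82) + 225420 = -1081 + 225420 = 224339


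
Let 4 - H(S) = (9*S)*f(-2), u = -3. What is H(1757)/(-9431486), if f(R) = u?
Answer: -2497/496394 ≈ -0.0050303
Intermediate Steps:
f(R) = -3
H(S) = 4 + 27*S (H(S) = 4 - 9*S*(-3) = 4 - (-27)*S = 4 + 27*S)
H(1757)/(-9431486) = (4 + 27*1757)/(-9431486) = (4 + 47439)*(-1/9431486) = 47443*(-1/9431486) = -2497/496394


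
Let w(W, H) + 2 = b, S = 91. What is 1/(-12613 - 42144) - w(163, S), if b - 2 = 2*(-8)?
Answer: 876111/54757 ≈ 16.000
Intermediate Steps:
b = -14 (b = 2 + 2*(-8) = 2 - 16 = -14)
w(W, H) = -16 (w(W, H) = -2 - 14 = -16)
1/(-12613 - 42144) - w(163, S) = 1/(-12613 - 42144) - 1*(-16) = 1/(-54757) + 16 = -1/54757 + 16 = 876111/54757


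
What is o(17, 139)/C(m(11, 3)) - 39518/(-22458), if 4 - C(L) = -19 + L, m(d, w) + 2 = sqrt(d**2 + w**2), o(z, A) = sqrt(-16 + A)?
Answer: 19759/11229 + sqrt(15990)/495 + 5*sqrt(123)/99 ≈ 2.5752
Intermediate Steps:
m(d, w) = -2 + sqrt(d**2 + w**2)
C(L) = 23 - L (C(L) = 4 - (-19 + L) = 4 + (19 - L) = 23 - L)
o(17, 139)/C(m(11, 3)) - 39518/(-22458) = sqrt(-16 + 139)/(23 - (-2 + sqrt(11**2 + 3**2))) - 39518/(-22458) = sqrt(123)/(23 - (-2 + sqrt(121 + 9))) - 39518*(-1/22458) = sqrt(123)/(23 - (-2 + sqrt(130))) + 19759/11229 = sqrt(123)/(23 + (2 - sqrt(130))) + 19759/11229 = sqrt(123)/(25 - sqrt(130)) + 19759/11229 = 19759/11229 + sqrt(123)/(25 - sqrt(130))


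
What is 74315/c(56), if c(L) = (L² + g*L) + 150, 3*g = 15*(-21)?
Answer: -74315/2594 ≈ -28.649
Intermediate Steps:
g = -105 (g = (15*(-21))/3 = (⅓)*(-315) = -105)
c(L) = 150 + L² - 105*L (c(L) = (L² - 105*L) + 150 = 150 + L² - 105*L)
74315/c(56) = 74315/(150 + 56² - 105*56) = 74315/(150 + 3136 - 5880) = 74315/(-2594) = 74315*(-1/2594) = -74315/2594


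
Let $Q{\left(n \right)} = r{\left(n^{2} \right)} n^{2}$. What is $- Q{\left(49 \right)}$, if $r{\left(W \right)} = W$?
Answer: $-5764801$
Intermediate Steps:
$Q{\left(n \right)} = n^{4}$ ($Q{\left(n \right)} = n^{2} n^{2} = n^{4}$)
$- Q{\left(49 \right)} = - 49^{4} = \left(-1\right) 5764801 = -5764801$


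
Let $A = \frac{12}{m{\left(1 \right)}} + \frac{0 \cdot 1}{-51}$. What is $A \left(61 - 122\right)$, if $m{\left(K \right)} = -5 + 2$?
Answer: $244$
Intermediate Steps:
$m{\left(K \right)} = -3$
$A = -4$ ($A = \frac{12}{-3} + \frac{0 \cdot 1}{-51} = 12 \left(- \frac{1}{3}\right) + 0 \left(- \frac{1}{51}\right) = -4 + 0 = -4$)
$A \left(61 - 122\right) = - 4 \left(61 - 122\right) = \left(-4\right) \left(-61\right) = 244$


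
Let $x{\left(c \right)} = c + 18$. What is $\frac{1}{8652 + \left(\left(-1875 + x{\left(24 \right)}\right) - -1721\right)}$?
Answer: $\frac{1}{8540} \approx 0.0001171$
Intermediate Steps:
$x{\left(c \right)} = 18 + c$
$\frac{1}{8652 + \left(\left(-1875 + x{\left(24 \right)}\right) - -1721\right)} = \frac{1}{8652 + \left(\left(-1875 + \left(18 + 24\right)\right) - -1721\right)} = \frac{1}{8652 + \left(\left(-1875 + 42\right) + 1721\right)} = \frac{1}{8652 + \left(-1833 + 1721\right)} = \frac{1}{8652 - 112} = \frac{1}{8540}$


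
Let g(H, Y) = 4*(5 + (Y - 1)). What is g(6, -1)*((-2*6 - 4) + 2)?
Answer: -168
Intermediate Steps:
g(H, Y) = 16 + 4*Y (g(H, Y) = 4*(5 + (-1 + Y)) = 4*(4 + Y) = 16 + 4*Y)
g(6, -1)*((-2*6 - 4) + 2) = (16 + 4*(-1))*((-2*6 - 4) + 2) = (16 - 4)*((-12 - 4) + 2) = 12*(-16 + 2) = 12*(-14) = -168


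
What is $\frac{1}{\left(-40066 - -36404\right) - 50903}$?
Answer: $- \frac{1}{54565} \approx -1.8327 \cdot 10^{-5}$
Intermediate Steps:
$\frac{1}{\left(-40066 - -36404\right) - 50903} = \frac{1}{\left(-40066 + 36404\right) - 50903} = \frac{1}{-3662 - 50903} = \frac{1}{-54565} = - \frac{1}{54565}$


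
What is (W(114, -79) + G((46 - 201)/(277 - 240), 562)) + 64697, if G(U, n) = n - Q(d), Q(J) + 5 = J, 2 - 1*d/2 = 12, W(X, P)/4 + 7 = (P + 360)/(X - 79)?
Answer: 2285084/35 ≈ 65288.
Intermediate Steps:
W(X, P) = -28 + 4*(360 + P)/(-79 + X) (W(X, P) = -28 + 4*((P + 360)/(X - 79)) = -28 + 4*((360 + P)/(-79 + X)) = -28 + 4*(360 + P)/(-79 + X))
d = -20 (d = 4 - 2*12 = 4 - 24 = -20)
Q(J) = -5 + J
G(U, n) = 25 + n (G(U, n) = n - (-5 - 20) = n - 1*(-25) = n + 25 = 25 + n)
(W(114, -79) + G((46 - 201)/(277 - 240), 562)) + 64697 = (4*(913 - 79 - 7*114)/(-79 + 114) + (25 + 562)) + 64697 = (4*(913 - 79 - 798)/35 + 587) + 64697 = (4*(1/35)*36 + 587) + 64697 = (144/35 + 587) + 64697 = 20689/35 + 64697 = 2285084/35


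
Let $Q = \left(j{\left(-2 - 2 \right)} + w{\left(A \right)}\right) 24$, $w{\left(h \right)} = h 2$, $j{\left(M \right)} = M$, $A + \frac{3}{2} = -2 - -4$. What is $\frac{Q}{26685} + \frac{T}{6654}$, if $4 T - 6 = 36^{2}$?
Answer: $\frac{607917}{13152740} \approx 0.04622$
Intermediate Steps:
$A = \frac{1}{2}$ ($A = - \frac{3}{2} - -2 = - \frac{3}{2} + \left(-2 + 4\right) = - \frac{3}{2} + 2 = \frac{1}{2} \approx 0.5$)
$T = \frac{651}{2}$ ($T = \frac{3}{2} + \frac{36^{2}}{4} = \frac{3}{2} + \frac{1}{4} \cdot 1296 = \frac{3}{2} + 324 = \frac{651}{2} \approx 325.5$)
$w{\left(h \right)} = 2 h$
$Q = -72$ ($Q = \left(\left(-2 - 2\right) + 2 \cdot \frac{1}{2}\right) 24 = \left(-4 + 1\right) 24 = \left(-3\right) 24 = -72$)
$\frac{Q}{26685} + \frac{T}{6654} = - \frac{72}{26685} + \frac{651}{2 \cdot 6654} = \left(-72\right) \frac{1}{26685} + \frac{651}{2} \cdot \frac{1}{6654} = - \frac{8}{2965} + \frac{217}{4436} = \frac{607917}{13152740}$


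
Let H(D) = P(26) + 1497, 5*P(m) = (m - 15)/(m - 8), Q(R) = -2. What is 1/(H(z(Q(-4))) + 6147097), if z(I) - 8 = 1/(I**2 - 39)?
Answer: 90/553373471 ≈ 1.6264e-7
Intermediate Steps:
P(m) = (-15 + m)/(5*(-8 + m)) (P(m) = ((m - 15)/(m - 8))/5 = ((-15 + m)/(-8 + m))/5 = (-15 + m)/(5*(-8 + m)))
z(I) = 8 + 1/(-39 + I**2) (z(I) = 8 + 1/(I**2 - 39) = 8 + 1/(-39 + I**2))
H(D) = 134741/90 (H(D) = (-15 + 26)/(5*(-8 + 26)) + 1497 = (1/5)*11/18 + 1497 = (1/5)*(1/18)*11 + 1497 = 11/90 + 1497 = 134741/90)
1/(H(z(Q(-4))) + 6147097) = 1/(134741/90 + 6147097) = 1/(553373471/90) = 90/553373471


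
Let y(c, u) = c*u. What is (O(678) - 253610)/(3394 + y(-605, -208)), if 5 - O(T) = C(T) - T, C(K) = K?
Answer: -84535/43078 ≈ -1.9624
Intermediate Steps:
O(T) = 5 (O(T) = 5 - (T - T) = 5 - 1*0 = 5 + 0 = 5)
(O(678) - 253610)/(3394 + y(-605, -208)) = (5 - 253610)/(3394 - 605*(-208)) = -253605/(3394 + 125840) = -253605/129234 = -253605*1/129234 = -84535/43078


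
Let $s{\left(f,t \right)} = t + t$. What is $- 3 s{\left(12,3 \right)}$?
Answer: $-18$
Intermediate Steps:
$s{\left(f,t \right)} = 2 t$
$- 3 s{\left(12,3 \right)} = - 3 \cdot 2 \cdot 3 = \left(-3\right) 6 = -18$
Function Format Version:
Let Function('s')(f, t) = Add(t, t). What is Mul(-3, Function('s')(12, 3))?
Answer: -18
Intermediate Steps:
Function('s')(f, t) = Mul(2, t)
Mul(-3, Function('s')(12, 3)) = Mul(-3, Mul(2, 3)) = Mul(-3, 6) = -18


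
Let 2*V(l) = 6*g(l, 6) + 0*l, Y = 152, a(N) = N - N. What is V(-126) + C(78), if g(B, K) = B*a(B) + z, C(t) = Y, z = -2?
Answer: 146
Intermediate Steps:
a(N) = 0
C(t) = 152
g(B, K) = -2 (g(B, K) = B*0 - 2 = 0 - 2 = -2)
V(l) = -6 (V(l) = (6*(-2) + 0*l)/2 = (-12 + 0)/2 = (1/2)*(-12) = -6)
V(-126) + C(78) = -6 + 152 = 146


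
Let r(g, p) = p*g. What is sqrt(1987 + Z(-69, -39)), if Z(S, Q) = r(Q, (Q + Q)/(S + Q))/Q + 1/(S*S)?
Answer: sqrt(37854186)/138 ≈ 44.584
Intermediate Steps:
r(g, p) = g*p
Z(S, Q) = S**(-2) + 2*Q/(Q + S) (Z(S, Q) = (Q*((Q + Q)/(S + Q)))/Q + 1/(S*S) = (Q*((2*Q)/(Q + S)))/Q + S**(-2) = (Q*(2*Q/(Q + S)))/Q + S**(-2) = (2*Q**2/(Q + S))/Q + S**(-2) = 2*Q/(Q + S) + S**(-2) = S**(-2) + 2*Q/(Q + S))
sqrt(1987 + Z(-69, -39)) = sqrt(1987 + (-39 - 69 + 2*(-39)*(-69)**2)/((-69)**2*(-39 - 69))) = sqrt(1987 + (1/4761)*(-39 - 69 + 2*(-39)*4761)/(-108)) = sqrt(1987 + (1/4761)*(-1/108)*(-39 - 69 - 371358)) = sqrt(1987 + (1/4761)*(-1/108)*(-371466)) = sqrt(1987 + 2293/3174) = sqrt(6309031/3174) = sqrt(37854186)/138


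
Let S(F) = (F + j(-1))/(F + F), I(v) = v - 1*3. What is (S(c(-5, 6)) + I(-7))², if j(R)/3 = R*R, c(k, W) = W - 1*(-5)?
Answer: 10609/121 ≈ 87.678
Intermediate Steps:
c(k, W) = 5 + W (c(k, W) = W + 5 = 5 + W)
j(R) = 3*R² (j(R) = 3*(R*R) = 3*R²)
I(v) = -3 + v (I(v) = v - 3 = -3 + v)
S(F) = (3 + F)/(2*F) (S(F) = (F + 3*(-1)²)/(F + F) = (F + 3*1)/((2*F)) = (F + 3)*(1/(2*F)) = (3 + F)*(1/(2*F)) = (3 + F)/(2*F))
(S(c(-5, 6)) + I(-7))² = ((3 + (5 + 6))/(2*(5 + 6)) + (-3 - 7))² = ((½)*(3 + 11)/11 - 10)² = ((½)*(1/11)*14 - 10)² = (7/11 - 10)² = (-103/11)² = 10609/121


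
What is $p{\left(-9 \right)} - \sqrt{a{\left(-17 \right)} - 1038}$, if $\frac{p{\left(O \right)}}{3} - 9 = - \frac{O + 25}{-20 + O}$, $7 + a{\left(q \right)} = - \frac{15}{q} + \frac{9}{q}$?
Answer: $\frac{831}{29} - \frac{i \sqrt{301903}}{17} \approx 28.655 - 32.321 i$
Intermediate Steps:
$a{\left(q \right)} = -7 - \frac{6}{q}$ ($a{\left(q \right)} = -7 + \left(- \frac{15}{q} + \frac{9}{q}\right) = -7 - \frac{6}{q}$)
$p{\left(O \right)} = 27 - \frac{3 \left(25 + O\right)}{-20 + O}$ ($p{\left(O \right)} = 27 + 3 \left(- \frac{O + 25}{-20 + O}\right) = 27 + 3 \left(- \frac{25 + O}{-20 + O}\right) = 27 - \frac{3 \left(25 + O\right)}{-20 + O}$)
$p{\left(-9 \right)} - \sqrt{a{\left(-17 \right)} - 1038} = \frac{3 \left(-205 + 8 \left(-9\right)\right)}{-20 - 9} - \sqrt{\left(-7 - \frac{6}{-17}\right) - 1038} = \frac{3 \left(-205 - 72\right)}{-29} - \sqrt{\left(-7 - - \frac{6}{17}\right) - 1038} = 3 \left(- \frac{1}{29}\right) \left(-277\right) - \sqrt{\left(-7 + \frac{6}{17}\right) - 1038} = \frac{831}{29} - \sqrt{- \frac{113}{17} - 1038} = \frac{831}{29} - \sqrt{- \frac{17759}{17}} = \frac{831}{29} - \frac{i \sqrt{301903}}{17}$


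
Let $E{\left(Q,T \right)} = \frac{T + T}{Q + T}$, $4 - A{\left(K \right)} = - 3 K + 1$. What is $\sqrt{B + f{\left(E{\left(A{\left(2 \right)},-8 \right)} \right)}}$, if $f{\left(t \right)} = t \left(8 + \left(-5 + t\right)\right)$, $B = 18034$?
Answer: $\sqrt{18242} \approx 135.06$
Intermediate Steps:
$A{\left(K \right)} = 3 + 3 K$ ($A{\left(K \right)} = 4 - \left(- 3 K + 1\right) = 4 - \left(1 - 3 K\right) = 4 + \left(-1 + 3 K\right) = 3 + 3 K$)
$E{\left(Q,T \right)} = \frac{2 T}{Q + T}$
$f{\left(t \right)} = t \left(3 + t\right)$
$\sqrt{B + f{\left(E{\left(A{\left(2 \right)},-8 \right)} \right)}} = \sqrt{18034 + 2 \left(-8\right) \frac{1}{\left(3 + 3 \cdot 2\right) - 8} \left(3 + 2 \left(-8\right) \frac{1}{\left(3 + 3 \cdot 2\right) - 8}\right)} = \sqrt{18034 + 2 \left(-8\right) \frac{1}{\left(3 + 6\right) - 8} \left(3 + 2 \left(-8\right) \frac{1}{\left(3 + 6\right) - 8}\right)} = \sqrt{18034 + 2 \left(-8\right) \frac{1}{9 - 8} \left(3 + 2 \left(-8\right) \frac{1}{9 - 8}\right)} = \sqrt{18034 + 2 \left(-8\right) 1^{-1} \left(3 + 2 \left(-8\right) 1^{-1}\right)} = \sqrt{18034 + 2 \left(-8\right) 1 \left(3 + 2 \left(-8\right) 1\right)} = \sqrt{18034 - 16 \left(3 - 16\right)} = \sqrt{18034 - -208} = \sqrt{18034 + 208} = \sqrt{18242}$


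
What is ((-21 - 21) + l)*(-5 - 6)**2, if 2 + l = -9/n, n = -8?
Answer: -41503/8 ≈ -5187.9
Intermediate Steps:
l = -7/8 (l = -2 - 9/(-8) = -2 - 9*(-1/8) = -2 + 9/8 = -7/8 ≈ -0.87500)
((-21 - 21) + l)*(-5 - 6)**2 = ((-21 - 21) - 7/8)*(-5 - 6)**2 = (-42 - 7/8)*(-11)**2 = -343/8*121 = -41503/8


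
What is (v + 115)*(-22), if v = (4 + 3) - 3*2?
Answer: -2552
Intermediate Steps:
v = 1 (v = 7 - 6 = 1)
(v + 115)*(-22) = (1 + 115)*(-22) = 116*(-22) = -2552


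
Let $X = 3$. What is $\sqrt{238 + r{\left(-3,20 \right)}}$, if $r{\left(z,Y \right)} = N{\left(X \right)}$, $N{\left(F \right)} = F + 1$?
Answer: $11 \sqrt{2} \approx 15.556$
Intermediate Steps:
$N{\left(F \right)} = 1 + F$
$r{\left(z,Y \right)} = 4$ ($r{\left(z,Y \right)} = 1 + 3 = 4$)
$\sqrt{238 + r{\left(-3,20 \right)}} = \sqrt{238 + 4} = \sqrt{242} = 11 \sqrt{2}$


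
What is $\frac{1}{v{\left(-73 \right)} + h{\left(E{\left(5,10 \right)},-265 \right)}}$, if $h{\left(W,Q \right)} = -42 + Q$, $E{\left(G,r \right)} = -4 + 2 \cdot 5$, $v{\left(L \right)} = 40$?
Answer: $- \frac{1}{267} \approx -0.0037453$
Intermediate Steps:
$E{\left(G,r \right)} = 6$ ($E{\left(G,r \right)} = -4 + 10 = 6$)
$\frac{1}{v{\left(-73 \right)} + h{\left(E{\left(5,10 \right)},-265 \right)}} = \frac{1}{40 - 307} = \frac{1}{-267} = - \frac{1}{267}$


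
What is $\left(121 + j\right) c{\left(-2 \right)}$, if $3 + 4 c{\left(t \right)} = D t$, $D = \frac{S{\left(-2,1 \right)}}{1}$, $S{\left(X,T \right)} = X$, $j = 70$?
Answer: $\frac{191}{4} \approx 47.75$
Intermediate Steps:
$D = -2$ ($D = - \frac{2}{1} = \left(-2\right) 1 = -2$)
$c{\left(t \right)} = - \frac{3}{4} - \frac{t}{2}$ ($c{\left(t \right)} = - \frac{3}{4} + \frac{\left(-2\right) t}{4} = - \frac{3}{4} - \frac{t}{2}$)
$\left(121 + j\right) c{\left(-2 \right)} = \left(121 + 70\right) \left(- \frac{3}{4} - -1\right) = 191 \left(- \frac{3}{4} + 1\right) = 191 \cdot \frac{1}{4} = \frac{191}{4}$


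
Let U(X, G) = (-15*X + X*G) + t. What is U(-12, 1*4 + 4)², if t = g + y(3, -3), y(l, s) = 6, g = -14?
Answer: 5776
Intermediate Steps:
t = -8 (t = -14 + 6 = -8)
U(X, G) = -8 - 15*X + G*X (U(X, G) = (-15*X + X*G) - 8 = (-15*X + G*X) - 8 = -8 - 15*X + G*X)
U(-12, 1*4 + 4)² = (-8 - 15*(-12) + (1*4 + 4)*(-12))² = (-8 + 180 + (4 + 4)*(-12))² = (-8 + 180 + 8*(-12))² = (-8 + 180 - 96)² = 76² = 5776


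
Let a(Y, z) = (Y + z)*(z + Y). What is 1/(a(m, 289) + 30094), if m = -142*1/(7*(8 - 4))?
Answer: 196/21699049 ≈ 9.0327e-6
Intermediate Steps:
m = -71/14 (m = -142/(7*4) = -142/28 = -142*1/28 = -71/14 ≈ -5.0714)
a(Y, z) = (Y + z)² (a(Y, z) = (Y + z)*(Y + z) = (Y + z)²)
1/(a(m, 289) + 30094) = 1/((-71/14 + 289)² + 30094) = 1/((3975/14)² + 30094) = 1/(15800625/196 + 30094) = 1/(21699049/196) = 196/21699049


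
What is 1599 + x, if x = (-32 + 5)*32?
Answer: 735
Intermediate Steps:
x = -864 (x = -27*32 = -864)
1599 + x = 1599 - 864 = 735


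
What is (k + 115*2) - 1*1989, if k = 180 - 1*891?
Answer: -2470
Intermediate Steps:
k = -711 (k = 180 - 891 = -711)
(k + 115*2) - 1*1989 = (-711 + 115*2) - 1*1989 = (-711 + 230) - 1989 = -481 - 1989 = -2470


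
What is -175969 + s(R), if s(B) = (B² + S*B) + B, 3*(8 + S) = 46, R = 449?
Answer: 88121/3 ≈ 29374.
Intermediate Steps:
S = 22/3 (S = -8 + (⅓)*46 = -8 + 46/3 = 22/3 ≈ 7.3333)
s(B) = B² + 25*B/3 (s(B) = (B² + 22*B/3) + B = B² + 25*B/3)
-175969 + s(R) = -175969 + (⅓)*449*(25 + 3*449) = -175969 + (⅓)*449*(25 + 1347) = -175969 + (⅓)*449*1372 = -175969 + 616028/3 = 88121/3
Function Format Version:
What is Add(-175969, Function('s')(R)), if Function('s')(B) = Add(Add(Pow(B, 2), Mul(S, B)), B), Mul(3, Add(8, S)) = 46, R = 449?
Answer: Rational(88121, 3) ≈ 29374.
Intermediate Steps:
S = Rational(22, 3) (S = Add(-8, Mul(Rational(1, 3), 46)) = Add(-8, Rational(46, 3)) = Rational(22, 3) ≈ 7.3333)
Function('s')(B) = Add(Pow(B, 2), Mul(Rational(25, 3), B)) (Function('s')(B) = Add(Add(Pow(B, 2), Mul(Rational(22, 3), B)), B) = Add(Pow(B, 2), Mul(Rational(25, 3), B)))
Add(-175969, Function('s')(R)) = Add(-175969, Mul(Rational(1, 3), 449, Add(25, Mul(3, 449)))) = Add(-175969, Mul(Rational(1, 3), 449, Add(25, 1347))) = Add(-175969, Mul(Rational(1, 3), 449, 1372)) = Add(-175969, Rational(616028, 3)) = Rational(88121, 3)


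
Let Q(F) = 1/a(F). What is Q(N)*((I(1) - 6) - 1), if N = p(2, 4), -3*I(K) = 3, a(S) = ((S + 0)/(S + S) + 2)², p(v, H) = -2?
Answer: -32/25 ≈ -1.2800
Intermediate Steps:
a(S) = 25/4 (a(S) = (S/((2*S)) + 2)² = (S*(1/(2*S)) + 2)² = (½ + 2)² = (5/2)² = 25/4)
I(K) = -1 (I(K) = -⅓*3 = -1)
N = -2
Q(F) = 4/25 (Q(F) = 1/(25/4) = 4/25)
Q(N)*((I(1) - 6) - 1) = 4*((-1 - 6) - 1)/25 = 4*(-7 - 1)/25 = (4/25)*(-8) = -32/25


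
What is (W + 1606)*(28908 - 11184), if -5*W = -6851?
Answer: 263750844/5 ≈ 5.2750e+7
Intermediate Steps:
W = 6851/5 (W = -⅕*(-6851) = 6851/5 ≈ 1370.2)
(W + 1606)*(28908 - 11184) = (6851/5 + 1606)*(28908 - 11184) = (14881/5)*17724 = 263750844/5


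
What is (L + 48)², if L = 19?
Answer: 4489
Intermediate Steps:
(L + 48)² = (19 + 48)² = 67² = 4489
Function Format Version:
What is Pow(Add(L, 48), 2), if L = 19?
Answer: 4489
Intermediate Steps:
Pow(Add(L, 48), 2) = Pow(Add(19, 48), 2) = Pow(67, 2) = 4489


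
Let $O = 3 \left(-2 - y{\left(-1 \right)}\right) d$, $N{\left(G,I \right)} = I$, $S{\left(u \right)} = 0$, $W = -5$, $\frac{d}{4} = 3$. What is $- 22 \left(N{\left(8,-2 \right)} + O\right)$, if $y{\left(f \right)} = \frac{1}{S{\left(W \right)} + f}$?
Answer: $836$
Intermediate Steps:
$d = 12$ ($d = 4 \cdot 3 = 12$)
$y{\left(f \right)} = \frac{1}{f}$ ($y{\left(f \right)} = \frac{1}{0 + f} = \frac{1}{f}$)
$O = -36$ ($O = 3 \left(-2 - \frac{1}{-1}\right) 12 = 3 \left(-2 - -1\right) 12 = 3 \left(-2 + 1\right) 12 = 3 \left(-1\right) 12 = \left(-3\right) 12 = -36$)
$- 22 \left(N{\left(8,-2 \right)} + O\right) = - 22 \left(-2 - 36\right) = \left(-22\right) \left(-38\right) = 836$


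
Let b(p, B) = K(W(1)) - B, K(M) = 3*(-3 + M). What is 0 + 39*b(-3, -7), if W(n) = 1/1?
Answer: 39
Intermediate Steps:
W(n) = 1 (W(n) = 1*1 = 1)
K(M) = -9 + 3*M
b(p, B) = -6 - B (b(p, B) = (-9 + 3*1) - B = (-9 + 3) - B = -6 - B)
0 + 39*b(-3, -7) = 0 + 39*(-6 - 1*(-7)) = 0 + 39*(-6 + 7) = 0 + 39*1 = 0 + 39 = 39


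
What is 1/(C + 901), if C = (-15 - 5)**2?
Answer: 1/1301 ≈ 0.00076864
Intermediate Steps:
C = 400 (C = (-20)**2 = 400)
1/(C + 901) = 1/(400 + 901) = 1/1301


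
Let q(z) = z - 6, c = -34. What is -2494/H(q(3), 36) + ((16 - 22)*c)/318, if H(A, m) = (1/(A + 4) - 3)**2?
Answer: -66023/106 ≈ -622.86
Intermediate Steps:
q(z) = -6 + z
H(A, m) = (-3 + 1/(4 + A))**2 (H(A, m) = (1/(4 + A) - 3)**2 = (-3 + 1/(4 + A))**2)
-2494/H(q(3), 36) + ((16 - 22)*c)/318 = -2494*(4 + (-6 + 3))**2/(11 + 3*(-6 + 3))**2 + ((16 - 22)*(-34))/318 = -2494*(4 - 3)**2/(11 + 3*(-3))**2 - 6*(-34)*(1/318) = -2494/(11 - 9)**2 + 204*(1/318) = -2494/(1*2**2) + 34/53 = -2494/(1*4) + 34/53 = -2494/4 + 34/53 = -2494*1/4 + 34/53 = -1247/2 + 34/53 = -66023/106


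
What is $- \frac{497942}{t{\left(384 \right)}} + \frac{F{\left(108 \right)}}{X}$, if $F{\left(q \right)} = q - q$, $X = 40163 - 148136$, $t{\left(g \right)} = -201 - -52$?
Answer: $\frac{497942}{149} \approx 3341.9$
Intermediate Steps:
$t{\left(g \right)} = -149$ ($t{\left(g \right)} = -201 + 52 = -149$)
$X = -107973$ ($X = 40163 - 148136 = -107973$)
$F{\left(q \right)} = 0$
$- \frac{497942}{t{\left(384 \right)}} + \frac{F{\left(108 \right)}}{X} = - \frac{497942}{-149} + \frac{0}{-107973} = \left(-497942\right) \left(- \frac{1}{149}\right) + 0 \left(- \frac{1}{107973}\right) = \frac{497942}{149} + 0 = \frac{497942}{149}$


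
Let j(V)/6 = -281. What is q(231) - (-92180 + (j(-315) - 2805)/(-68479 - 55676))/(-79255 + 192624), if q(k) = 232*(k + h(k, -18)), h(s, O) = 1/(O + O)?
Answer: 754245725559259/14075328195 ≈ 53586.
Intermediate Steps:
h(s, O) = 1/(2*O)
q(k) = -58/9 + 232*k (q(k) = 232*(k + (1/2)/(-18)) = 232*(k + (1/2)*(-1/18)) = 232*(k - 1/36) = 232*(-1/36 + k) = -58/9 + 232*k)
j(V) = -1686 (j(V) = 6*(-281) = -1686)
q(231) - (-92180 + (j(-315) - 2805)/(-68479 - 55676))/(-79255 + 192624) = (-58/9 + 232*231) - (-92180 + (-1686 - 2805)/(-68479 - 55676))/(-79255 + 192624) = (-58/9 + 53592) - (-92180 - 4491/(-124155))/113369 = 482270/9 - (-92180 - 4491*(-1/124155))/113369 = 482270/9 - (-92180 + 499/13795)/113369 = 482270/9 - (-1271622601)/(13795*113369) = 482270/9 - 1*(-1271622601/1563925355) = 482270/9 + 1271622601/1563925355 = 754245725559259/14075328195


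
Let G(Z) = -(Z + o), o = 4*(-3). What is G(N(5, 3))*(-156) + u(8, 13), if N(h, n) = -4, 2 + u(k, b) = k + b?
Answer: -2477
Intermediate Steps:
u(k, b) = -2 + b + k (u(k, b) = -2 + (k + b) = -2 + (b + k) = -2 + b + k)
o = -12
G(Z) = 12 - Z (G(Z) = -(Z - 12) = -(-12 + Z) = 12 - Z)
G(N(5, 3))*(-156) + u(8, 13) = (12 - 1*(-4))*(-156) + (-2 + 13 + 8) = (12 + 4)*(-156) + 19 = 16*(-156) + 19 = -2496 + 19 = -2477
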